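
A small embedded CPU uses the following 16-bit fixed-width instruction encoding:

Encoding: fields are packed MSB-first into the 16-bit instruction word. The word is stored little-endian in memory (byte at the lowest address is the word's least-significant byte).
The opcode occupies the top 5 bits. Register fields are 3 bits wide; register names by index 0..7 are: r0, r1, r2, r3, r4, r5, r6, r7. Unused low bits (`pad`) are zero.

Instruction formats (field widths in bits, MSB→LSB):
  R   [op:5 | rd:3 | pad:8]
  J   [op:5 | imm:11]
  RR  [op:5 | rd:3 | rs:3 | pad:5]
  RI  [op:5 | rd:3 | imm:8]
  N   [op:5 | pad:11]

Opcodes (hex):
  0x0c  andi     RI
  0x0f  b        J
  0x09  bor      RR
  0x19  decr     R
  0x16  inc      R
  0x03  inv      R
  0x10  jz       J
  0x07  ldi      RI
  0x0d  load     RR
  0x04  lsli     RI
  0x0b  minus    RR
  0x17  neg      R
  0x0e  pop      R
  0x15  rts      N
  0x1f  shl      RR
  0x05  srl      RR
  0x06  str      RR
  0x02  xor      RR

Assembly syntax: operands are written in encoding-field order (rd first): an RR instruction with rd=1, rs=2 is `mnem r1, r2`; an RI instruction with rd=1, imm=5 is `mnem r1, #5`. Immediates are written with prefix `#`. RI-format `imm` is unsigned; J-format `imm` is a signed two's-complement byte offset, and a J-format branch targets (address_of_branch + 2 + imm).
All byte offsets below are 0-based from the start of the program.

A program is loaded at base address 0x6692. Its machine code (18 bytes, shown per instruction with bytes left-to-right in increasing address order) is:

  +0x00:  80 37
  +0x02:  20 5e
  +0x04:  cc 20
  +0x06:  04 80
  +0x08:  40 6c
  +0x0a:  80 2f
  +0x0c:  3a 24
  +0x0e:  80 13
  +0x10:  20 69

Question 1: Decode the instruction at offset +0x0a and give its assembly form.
srl r7, r4

[0a] 80 2f → 0x2f80
  op=0x2f80>>11=0x5 ⇒ srl (RR)
  rd@[10:8]=0x7 ⇒ r7
  rs@[7:5]=0x4 ⇒ r4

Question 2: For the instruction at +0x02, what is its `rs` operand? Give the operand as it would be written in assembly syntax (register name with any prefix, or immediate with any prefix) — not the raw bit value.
r1

+0x02: 20 5e ⇒ word 0x5e20 (little)
  top 5b → 0xb → minus [RR]
  rd: (w>>8)&0x7=0x6 → r6
  rs: (w>>5)&0x7=0x1 → r1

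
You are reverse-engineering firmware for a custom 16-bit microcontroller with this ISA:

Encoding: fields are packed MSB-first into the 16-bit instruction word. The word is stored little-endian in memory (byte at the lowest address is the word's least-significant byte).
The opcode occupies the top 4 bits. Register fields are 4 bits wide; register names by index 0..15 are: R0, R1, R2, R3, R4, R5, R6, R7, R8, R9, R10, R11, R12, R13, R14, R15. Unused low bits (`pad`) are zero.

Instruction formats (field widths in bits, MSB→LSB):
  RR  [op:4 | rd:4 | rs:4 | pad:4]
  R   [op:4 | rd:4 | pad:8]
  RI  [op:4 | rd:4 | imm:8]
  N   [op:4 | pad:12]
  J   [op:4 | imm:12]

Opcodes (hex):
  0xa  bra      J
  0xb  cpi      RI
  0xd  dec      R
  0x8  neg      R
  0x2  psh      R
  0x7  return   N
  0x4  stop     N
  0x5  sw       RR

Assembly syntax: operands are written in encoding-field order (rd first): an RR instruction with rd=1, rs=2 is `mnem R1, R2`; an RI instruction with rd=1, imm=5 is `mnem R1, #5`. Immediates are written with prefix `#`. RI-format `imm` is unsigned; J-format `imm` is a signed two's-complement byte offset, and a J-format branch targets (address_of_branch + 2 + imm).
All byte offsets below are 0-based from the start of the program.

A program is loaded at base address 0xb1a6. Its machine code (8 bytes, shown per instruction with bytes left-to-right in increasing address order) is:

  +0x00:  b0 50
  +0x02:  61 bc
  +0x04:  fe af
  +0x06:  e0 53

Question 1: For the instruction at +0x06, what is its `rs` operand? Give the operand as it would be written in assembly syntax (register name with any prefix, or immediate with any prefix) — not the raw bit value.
off 0x06: read e0 53 as little → 0x53e0
  opcode bits[15:12]=0x5: sw/RR
  [11:8] rd=3 = R3
  [7:4] rs=14 = R14

R14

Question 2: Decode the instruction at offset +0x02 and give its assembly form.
cpi R12, #97

off 0x02: read 61 bc as little → 0xbc61
  top 4b → 0xb → cpi [RI]
  [11:8] rd=12 = R12
  [7:0] imm=97 = #97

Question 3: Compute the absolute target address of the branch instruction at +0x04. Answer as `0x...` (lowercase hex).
off 0x04: read fe af as little → 0xaffe
  op=0xaffe>>12=0xa ⇒ bra (J)
  imm@[11:0]=0xffe (s12→-2) ⇒ #-2
  target = base 0xb1a6 + off 0x04 + 2 + imm -2 = 0xb1aa

0xb1aa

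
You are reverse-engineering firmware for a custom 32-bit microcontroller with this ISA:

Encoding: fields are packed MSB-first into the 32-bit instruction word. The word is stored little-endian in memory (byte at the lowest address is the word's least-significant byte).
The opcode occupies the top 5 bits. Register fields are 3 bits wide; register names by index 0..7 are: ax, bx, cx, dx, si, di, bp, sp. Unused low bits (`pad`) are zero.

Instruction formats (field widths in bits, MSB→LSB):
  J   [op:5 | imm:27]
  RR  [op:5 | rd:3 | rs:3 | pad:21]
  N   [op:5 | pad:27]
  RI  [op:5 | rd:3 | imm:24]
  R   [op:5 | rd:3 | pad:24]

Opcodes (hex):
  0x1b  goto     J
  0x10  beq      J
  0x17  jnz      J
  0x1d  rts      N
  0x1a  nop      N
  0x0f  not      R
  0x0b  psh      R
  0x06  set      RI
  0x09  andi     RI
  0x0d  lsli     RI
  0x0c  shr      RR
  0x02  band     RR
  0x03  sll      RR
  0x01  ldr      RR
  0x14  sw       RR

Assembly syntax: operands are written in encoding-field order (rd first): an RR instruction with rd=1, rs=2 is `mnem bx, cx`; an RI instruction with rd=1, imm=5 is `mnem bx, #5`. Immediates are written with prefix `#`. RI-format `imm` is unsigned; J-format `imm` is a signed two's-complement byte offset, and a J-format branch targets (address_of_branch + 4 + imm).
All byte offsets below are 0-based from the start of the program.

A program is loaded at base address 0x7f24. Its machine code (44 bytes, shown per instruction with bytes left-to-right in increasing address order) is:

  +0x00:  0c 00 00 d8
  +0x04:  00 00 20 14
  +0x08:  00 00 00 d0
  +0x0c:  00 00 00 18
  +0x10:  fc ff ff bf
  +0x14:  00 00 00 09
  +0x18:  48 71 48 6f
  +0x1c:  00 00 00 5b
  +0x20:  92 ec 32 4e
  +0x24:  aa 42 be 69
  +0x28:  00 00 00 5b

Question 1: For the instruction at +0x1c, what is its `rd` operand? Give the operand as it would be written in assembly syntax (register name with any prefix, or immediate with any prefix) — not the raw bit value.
[1c] 00 00 00 5b → 0x5b000000
  op=0x5b000000>>27=0xb ⇒ psh (R)
  rd: (w>>24)&0x7=0x3 → dx

dx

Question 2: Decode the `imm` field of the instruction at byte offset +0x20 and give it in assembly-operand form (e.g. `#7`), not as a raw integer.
[20] 92 ec 32 4e → 0x4e32ec92
  op=0x4e32ec92>>27=0x9 ⇒ andi (RI)
  [26:24] rd=6 = bp
  [23:0] imm=3337362 = #3337362

#3337362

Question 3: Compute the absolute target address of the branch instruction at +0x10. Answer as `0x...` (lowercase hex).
0x7f34

@+10  little-endian(fc ff ff bf) = 0xbffffffc
  top 5b → 0x17 → jnz [J]
  [26:0] imm=134217724 (s27→-4) = #-4
  target = base 0x7f24 + off 0x10 + 4 + imm -4 = 0x7f34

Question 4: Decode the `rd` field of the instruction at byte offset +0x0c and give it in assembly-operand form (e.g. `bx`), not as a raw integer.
@+0c  little-endian(00 00 00 18) = 0x18000000
  top 5b → 0x3 → sll [RR]
  [26:24] rd=0 = ax
  [23:21] rs=0 = ax

ax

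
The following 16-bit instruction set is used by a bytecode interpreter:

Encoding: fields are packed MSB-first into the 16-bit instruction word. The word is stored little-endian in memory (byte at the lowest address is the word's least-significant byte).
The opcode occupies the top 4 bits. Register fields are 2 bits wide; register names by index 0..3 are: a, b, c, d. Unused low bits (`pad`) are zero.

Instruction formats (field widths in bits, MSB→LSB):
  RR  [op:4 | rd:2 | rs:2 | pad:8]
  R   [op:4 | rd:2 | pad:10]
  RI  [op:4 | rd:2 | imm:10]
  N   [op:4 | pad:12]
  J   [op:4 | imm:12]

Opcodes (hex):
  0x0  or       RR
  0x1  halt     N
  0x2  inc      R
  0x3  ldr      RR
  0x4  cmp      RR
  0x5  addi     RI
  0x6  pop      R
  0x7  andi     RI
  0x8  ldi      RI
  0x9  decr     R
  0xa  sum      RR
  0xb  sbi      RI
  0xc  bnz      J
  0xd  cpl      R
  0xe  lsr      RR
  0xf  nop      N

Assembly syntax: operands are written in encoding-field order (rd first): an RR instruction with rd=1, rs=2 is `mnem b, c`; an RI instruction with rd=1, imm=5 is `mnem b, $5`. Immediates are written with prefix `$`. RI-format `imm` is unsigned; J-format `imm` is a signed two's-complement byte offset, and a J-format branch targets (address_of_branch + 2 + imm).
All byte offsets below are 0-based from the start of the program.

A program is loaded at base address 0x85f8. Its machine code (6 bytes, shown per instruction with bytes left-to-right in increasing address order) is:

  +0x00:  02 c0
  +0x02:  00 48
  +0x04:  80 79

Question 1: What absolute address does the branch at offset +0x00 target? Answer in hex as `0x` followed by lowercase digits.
0x85fc

+0x00: 02 c0 ⇒ word 0xc002 (little)
  top 4b → 0xc → bnz [J]
  imm@[11:0]=0x2 ⇒ $2
  target = base 0x85f8 + off 0x00 + 2 + imm 2 = 0x85fc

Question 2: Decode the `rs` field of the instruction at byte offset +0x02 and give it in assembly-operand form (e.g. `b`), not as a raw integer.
a

[02] 00 48 → 0x4800
  opcode bits[15:12]=0x4: cmp/RR
  rd@[11:10]=0x2 ⇒ c
  rs@[9:8]=0x0 ⇒ a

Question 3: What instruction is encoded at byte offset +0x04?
andi c, $384

+0x04: 80 79 ⇒ word 0x7980 (little)
  top 4b → 0x7 → andi [RI]
  [11:10] rd=2 = c
  [9:0] imm=384 = $384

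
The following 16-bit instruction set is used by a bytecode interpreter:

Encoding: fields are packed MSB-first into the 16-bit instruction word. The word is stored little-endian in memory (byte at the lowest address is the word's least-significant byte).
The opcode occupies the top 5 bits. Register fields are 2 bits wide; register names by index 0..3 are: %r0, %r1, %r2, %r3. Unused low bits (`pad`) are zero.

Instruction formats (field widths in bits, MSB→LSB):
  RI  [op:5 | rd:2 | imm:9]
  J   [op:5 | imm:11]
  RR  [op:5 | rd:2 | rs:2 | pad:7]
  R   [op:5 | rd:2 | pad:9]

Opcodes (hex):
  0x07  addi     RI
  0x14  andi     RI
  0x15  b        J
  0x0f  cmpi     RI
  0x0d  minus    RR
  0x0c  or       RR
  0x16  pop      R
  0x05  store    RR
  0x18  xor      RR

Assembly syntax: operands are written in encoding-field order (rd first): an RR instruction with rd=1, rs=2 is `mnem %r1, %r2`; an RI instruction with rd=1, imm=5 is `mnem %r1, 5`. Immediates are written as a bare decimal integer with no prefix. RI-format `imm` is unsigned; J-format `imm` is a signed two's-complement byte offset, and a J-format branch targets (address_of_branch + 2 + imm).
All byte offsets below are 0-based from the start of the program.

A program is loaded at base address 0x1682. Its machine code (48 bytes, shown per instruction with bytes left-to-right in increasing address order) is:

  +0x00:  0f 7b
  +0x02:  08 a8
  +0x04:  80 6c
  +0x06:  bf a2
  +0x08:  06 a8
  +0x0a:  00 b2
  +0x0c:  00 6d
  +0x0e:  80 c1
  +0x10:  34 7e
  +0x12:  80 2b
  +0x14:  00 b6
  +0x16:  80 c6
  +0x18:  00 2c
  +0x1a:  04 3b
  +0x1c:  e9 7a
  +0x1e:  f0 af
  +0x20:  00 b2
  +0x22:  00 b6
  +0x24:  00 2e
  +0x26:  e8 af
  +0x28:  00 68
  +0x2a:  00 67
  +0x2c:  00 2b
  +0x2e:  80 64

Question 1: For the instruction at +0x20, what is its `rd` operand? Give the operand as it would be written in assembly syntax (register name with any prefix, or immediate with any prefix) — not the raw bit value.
%r1

off 0x20: read 00 b2 as little → 0xb200
  opcode bits[15:11]=0x16: pop/R
  [10:9] rd=1 = %r1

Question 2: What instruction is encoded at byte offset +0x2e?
or %r2, %r1

off 0x2e: read 80 64 as little → 0x6480
  op=0x6480>>11=0xc ⇒ or (RR)
  [10:9] rd=2 = %r2
  [8:7] rs=1 = %r1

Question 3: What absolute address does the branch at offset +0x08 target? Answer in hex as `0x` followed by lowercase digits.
+0x08: 06 a8 ⇒ word 0xa806 (little)
  top 5b → 0x15 → b [J]
  [10:0] imm=6 = 6
  target = base 0x1682 + off 0x08 + 2 + imm 6 = 0x1692

0x1692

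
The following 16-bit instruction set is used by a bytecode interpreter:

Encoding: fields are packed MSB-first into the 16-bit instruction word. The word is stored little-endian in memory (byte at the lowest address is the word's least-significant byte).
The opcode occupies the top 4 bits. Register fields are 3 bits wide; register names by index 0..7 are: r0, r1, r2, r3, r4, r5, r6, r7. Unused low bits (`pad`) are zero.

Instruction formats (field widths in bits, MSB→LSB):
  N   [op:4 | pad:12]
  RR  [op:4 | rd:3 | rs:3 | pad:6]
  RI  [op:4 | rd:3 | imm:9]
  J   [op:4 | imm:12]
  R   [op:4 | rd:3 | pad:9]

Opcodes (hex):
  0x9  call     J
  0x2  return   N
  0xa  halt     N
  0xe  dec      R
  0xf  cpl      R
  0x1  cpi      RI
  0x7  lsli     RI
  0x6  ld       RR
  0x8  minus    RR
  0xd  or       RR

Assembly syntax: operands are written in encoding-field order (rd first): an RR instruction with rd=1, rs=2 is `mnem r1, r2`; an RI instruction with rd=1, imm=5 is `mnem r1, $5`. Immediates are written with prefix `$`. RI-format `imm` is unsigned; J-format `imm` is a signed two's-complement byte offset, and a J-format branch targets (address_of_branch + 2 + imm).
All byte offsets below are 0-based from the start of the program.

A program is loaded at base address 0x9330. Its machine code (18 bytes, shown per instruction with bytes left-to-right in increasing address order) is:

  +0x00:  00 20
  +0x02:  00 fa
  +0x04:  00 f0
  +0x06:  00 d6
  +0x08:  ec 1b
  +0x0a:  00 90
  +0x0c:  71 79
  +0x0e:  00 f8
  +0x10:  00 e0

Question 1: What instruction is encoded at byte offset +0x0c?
lsli r4, $369

off 0x0c: read 71 79 as little → 0x7971
  top 4b → 0x7 → lsli [RI]
  [11:9] rd=4 = r4
  [8:0] imm=369 = $369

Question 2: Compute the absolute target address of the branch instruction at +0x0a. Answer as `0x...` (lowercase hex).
+0x0a: 00 90 ⇒ word 0x9000 (little)
  opcode bits[15:12]=0x9: call/J
  [11:0] imm=0 = $0
  target = base 0x9330 + off 0x0a + 2 + imm 0 = 0x933c

0x933c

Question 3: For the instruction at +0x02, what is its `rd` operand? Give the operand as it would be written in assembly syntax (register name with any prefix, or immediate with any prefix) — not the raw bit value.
[02] 00 fa → 0xfa00
  top 4b → 0xf → cpl [R]
  rd@[11:9]=0x5 ⇒ r5

r5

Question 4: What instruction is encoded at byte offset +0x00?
return

@+00  little-endian(00 20) = 0x2000
  top 4b → 0x2 → return [N]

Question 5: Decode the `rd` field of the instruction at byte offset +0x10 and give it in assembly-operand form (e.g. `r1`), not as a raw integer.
off 0x10: read 00 e0 as little → 0xe000
  opcode bits[15:12]=0xe: dec/R
  rd@[11:9]=0x0 ⇒ r0

r0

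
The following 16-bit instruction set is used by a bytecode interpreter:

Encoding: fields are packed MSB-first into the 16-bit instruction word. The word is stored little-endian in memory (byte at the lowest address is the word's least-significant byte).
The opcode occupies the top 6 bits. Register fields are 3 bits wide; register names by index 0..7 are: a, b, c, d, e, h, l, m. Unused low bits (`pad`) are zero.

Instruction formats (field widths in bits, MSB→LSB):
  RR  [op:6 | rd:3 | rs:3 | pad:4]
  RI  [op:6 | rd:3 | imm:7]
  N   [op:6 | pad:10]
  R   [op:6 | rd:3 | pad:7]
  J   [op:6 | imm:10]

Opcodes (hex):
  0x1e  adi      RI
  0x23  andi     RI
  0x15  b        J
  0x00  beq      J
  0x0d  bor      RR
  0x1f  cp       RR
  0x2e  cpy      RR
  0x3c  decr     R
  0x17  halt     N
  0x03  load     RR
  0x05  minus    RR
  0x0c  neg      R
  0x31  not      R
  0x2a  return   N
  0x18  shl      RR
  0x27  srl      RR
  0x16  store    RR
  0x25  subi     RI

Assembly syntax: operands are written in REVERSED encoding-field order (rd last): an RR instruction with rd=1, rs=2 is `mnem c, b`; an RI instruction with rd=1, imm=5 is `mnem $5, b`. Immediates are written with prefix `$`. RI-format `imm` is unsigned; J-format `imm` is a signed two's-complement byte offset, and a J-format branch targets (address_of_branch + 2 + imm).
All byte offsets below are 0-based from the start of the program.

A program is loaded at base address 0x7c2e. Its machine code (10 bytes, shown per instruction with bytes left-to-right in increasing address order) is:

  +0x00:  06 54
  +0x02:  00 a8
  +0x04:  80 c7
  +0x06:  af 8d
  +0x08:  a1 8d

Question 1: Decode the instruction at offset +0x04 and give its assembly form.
@+04  little-endian(80 c7) = 0xc780
  top 6b → 0x31 → not [R]
  rd@[9:7]=0x7 ⇒ m

not m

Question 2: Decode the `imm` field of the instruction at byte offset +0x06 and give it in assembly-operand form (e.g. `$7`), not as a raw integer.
+0x06: af 8d ⇒ word 0x8daf (little)
  op=0x8daf>>10=0x23 ⇒ andi (RI)
  rd@[9:7]=0x3 ⇒ d
  imm@[6:0]=0x2f ⇒ $47

$47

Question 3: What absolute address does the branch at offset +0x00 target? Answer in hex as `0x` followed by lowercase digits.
0x7c36

off 0x00: read 06 54 as little → 0x5406
  top 6b → 0x15 → b [J]
  imm: (w>>0)&0x3ff=0x6 → $6
  target = base 0x7c2e + off 0x00 + 2 + imm 6 = 0x7c36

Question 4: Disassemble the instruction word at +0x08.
off 0x08: read a1 8d as little → 0x8da1
  top 6b → 0x23 → andi [RI]
  rd@[9:7]=0x3 ⇒ d
  imm@[6:0]=0x21 ⇒ $33

andi $33, d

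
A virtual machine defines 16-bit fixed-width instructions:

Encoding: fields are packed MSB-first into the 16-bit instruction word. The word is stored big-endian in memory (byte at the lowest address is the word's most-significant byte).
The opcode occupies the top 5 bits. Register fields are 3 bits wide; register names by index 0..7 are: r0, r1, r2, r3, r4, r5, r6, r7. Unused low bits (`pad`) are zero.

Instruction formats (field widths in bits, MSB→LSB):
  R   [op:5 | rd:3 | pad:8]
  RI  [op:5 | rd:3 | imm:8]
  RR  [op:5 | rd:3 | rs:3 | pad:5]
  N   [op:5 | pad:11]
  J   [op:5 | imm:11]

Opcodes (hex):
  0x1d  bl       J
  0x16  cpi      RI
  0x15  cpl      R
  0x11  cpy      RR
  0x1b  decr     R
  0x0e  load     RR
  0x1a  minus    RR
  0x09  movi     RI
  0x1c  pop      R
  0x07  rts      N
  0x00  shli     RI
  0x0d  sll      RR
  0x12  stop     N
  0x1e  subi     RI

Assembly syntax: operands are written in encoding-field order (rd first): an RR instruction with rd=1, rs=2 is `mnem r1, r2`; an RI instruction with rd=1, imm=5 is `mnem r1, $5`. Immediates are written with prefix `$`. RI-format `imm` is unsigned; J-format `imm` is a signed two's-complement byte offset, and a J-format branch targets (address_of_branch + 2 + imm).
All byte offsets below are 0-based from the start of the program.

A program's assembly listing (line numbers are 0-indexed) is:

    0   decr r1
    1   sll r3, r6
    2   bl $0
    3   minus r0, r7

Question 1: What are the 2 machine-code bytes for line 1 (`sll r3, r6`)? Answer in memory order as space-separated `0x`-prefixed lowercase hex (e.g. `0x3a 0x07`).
L1: sll op=0xd:5|rd=3:3|rs=6:3|pad=0:5 ⇒ 0x6bc0 ⇒ big 6b c0

0x6b 0xc0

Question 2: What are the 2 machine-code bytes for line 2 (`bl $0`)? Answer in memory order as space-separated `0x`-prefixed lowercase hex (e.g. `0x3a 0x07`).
0xe8 0x00

L2: bl op=0x1d:5|imm=0:11 ⇒ 0xe800 ⇒ big e8 00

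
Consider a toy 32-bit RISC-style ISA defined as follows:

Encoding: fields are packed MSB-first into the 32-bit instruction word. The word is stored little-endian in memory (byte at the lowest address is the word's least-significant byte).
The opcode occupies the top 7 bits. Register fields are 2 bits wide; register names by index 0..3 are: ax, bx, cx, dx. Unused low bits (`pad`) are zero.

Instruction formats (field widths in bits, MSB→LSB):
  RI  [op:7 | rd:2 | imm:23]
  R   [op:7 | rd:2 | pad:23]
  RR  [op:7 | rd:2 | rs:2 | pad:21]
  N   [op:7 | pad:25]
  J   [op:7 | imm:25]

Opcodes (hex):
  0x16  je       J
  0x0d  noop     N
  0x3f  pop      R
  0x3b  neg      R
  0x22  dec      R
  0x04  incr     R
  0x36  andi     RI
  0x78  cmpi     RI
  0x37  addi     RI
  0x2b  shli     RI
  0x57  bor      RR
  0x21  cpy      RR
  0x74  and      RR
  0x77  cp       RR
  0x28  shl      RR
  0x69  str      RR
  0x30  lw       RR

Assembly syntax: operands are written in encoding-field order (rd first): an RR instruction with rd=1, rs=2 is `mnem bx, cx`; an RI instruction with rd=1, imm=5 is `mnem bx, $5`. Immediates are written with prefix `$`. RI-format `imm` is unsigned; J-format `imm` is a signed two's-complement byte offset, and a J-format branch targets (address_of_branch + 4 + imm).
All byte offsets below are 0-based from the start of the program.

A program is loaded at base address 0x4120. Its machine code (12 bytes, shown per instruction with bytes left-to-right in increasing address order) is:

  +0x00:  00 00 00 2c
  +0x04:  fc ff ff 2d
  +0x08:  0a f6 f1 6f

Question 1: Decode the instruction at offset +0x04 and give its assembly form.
+0x04: fc ff ff 2d ⇒ word 0x2dfffffc (little)
  op=0x2dfffffc>>25=0x16 ⇒ je (J)
  imm@[24:0]=0x1fffffc (s25→-4) ⇒ $-4

je $-4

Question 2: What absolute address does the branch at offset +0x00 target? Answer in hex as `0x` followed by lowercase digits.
[00] 00 00 00 2c → 0x2c000000
  opcode bits[31:25]=0x16: je/J
  [24:0] imm=0 = $0
  target = base 0x4120 + off 0x00 + 4 + imm 0 = 0x4124

0x4124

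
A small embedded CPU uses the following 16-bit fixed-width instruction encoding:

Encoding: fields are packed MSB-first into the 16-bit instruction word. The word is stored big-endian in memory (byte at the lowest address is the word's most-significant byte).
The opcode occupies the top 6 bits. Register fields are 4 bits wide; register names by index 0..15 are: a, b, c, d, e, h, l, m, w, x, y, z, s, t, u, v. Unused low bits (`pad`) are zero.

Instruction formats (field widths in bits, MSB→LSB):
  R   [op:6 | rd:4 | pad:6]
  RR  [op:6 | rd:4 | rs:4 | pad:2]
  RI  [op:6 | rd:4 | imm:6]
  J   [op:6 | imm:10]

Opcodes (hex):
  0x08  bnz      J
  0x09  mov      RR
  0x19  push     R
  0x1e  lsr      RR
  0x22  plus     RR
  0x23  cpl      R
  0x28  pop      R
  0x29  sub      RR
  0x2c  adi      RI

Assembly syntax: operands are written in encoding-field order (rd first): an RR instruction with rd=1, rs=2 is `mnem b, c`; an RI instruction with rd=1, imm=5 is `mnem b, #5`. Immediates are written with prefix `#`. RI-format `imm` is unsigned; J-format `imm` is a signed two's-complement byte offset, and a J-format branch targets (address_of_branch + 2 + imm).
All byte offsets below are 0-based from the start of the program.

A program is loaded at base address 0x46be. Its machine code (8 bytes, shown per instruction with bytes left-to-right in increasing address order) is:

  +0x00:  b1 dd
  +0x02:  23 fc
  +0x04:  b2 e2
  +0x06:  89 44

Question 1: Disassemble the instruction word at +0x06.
off 0x06: read 89 44 as big → 0x8944
  op=0x8944>>10=0x22 ⇒ plus (RR)
  rd: (w>>6)&0xf=0x5 → h
  rs: (w>>2)&0xf=0x1 → b

plus h, b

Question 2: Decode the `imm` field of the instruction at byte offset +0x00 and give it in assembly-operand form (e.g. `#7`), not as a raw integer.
#29

@+00  big-endian(b1 dd) = 0xb1dd
  top 6b → 0x2c → adi [RI]
  [9:6] rd=7 = m
  [5:0] imm=29 = #29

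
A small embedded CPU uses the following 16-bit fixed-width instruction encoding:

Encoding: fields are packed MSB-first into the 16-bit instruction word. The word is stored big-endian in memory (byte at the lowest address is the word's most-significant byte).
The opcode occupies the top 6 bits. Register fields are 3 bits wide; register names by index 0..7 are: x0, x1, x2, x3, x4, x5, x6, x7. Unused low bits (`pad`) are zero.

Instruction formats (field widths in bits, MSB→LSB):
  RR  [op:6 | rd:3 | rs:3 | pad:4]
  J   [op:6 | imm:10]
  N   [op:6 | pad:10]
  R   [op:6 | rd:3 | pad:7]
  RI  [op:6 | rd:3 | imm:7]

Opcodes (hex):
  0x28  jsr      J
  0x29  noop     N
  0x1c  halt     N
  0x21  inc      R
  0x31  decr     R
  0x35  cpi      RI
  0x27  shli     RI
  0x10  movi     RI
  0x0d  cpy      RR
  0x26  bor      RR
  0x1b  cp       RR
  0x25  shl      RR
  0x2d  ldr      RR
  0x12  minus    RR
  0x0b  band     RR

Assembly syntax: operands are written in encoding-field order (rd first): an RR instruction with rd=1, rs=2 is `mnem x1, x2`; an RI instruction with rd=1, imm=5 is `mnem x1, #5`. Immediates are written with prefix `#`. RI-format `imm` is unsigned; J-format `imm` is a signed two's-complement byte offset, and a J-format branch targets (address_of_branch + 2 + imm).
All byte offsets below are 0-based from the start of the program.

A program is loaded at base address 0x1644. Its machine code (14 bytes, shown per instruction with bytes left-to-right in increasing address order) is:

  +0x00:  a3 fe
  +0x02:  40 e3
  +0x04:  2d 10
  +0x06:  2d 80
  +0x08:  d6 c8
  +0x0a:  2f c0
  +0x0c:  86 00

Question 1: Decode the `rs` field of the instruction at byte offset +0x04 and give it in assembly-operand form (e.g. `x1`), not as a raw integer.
[04] 2d 10 → 0x2d10
  opcode bits[15:10]=0xb: band/RR
  rd@[9:7]=0x2 ⇒ x2
  rs@[6:4]=0x1 ⇒ x1

x1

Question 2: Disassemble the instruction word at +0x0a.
band x7, x4

@+0a  big-endian(2f c0) = 0x2fc0
  opcode bits[15:10]=0xb: band/RR
  rd@[9:7]=0x7 ⇒ x7
  rs@[6:4]=0x4 ⇒ x4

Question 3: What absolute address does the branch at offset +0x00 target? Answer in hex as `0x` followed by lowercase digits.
@+00  big-endian(a3 fe) = 0xa3fe
  op=0xa3fe>>10=0x28 ⇒ jsr (J)
  [9:0] imm=1022 (s10→-2) = #-2
  target = base 0x1644 + off 0x00 + 2 + imm -2 = 0x1644

0x1644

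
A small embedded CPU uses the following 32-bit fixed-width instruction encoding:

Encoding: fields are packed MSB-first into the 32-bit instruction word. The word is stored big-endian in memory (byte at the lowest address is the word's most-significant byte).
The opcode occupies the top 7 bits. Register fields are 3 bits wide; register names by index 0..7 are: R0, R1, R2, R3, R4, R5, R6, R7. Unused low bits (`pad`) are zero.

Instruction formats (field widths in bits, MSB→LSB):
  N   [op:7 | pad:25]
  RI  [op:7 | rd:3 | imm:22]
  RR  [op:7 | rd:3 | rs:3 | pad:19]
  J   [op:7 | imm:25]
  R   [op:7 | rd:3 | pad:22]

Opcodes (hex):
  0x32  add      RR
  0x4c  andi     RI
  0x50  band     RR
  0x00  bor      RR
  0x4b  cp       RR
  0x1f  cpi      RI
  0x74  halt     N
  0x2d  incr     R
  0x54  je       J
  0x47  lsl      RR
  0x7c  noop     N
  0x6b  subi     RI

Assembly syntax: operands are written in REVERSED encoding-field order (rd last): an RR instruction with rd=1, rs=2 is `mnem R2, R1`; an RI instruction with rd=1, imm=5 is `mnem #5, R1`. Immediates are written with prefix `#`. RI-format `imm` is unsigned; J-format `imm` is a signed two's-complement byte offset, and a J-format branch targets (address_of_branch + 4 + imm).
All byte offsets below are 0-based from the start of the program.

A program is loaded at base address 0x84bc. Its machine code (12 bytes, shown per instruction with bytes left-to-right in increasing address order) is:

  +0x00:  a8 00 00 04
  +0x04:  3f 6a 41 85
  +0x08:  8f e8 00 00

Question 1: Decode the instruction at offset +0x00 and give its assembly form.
je #4

off 0x00: read a8 00 00 04 as big → 0xa8000004
  op=0xa8000004>>25=0x54 ⇒ je (J)
  [24:0] imm=4 = #4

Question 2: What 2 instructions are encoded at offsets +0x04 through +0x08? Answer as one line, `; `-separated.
off 0x04: read 3f 6a 41 85 as big → 0x3f6a4185
  op=0x3f6a4185>>25=0x1f ⇒ cpi (RI)
  [24:22] rd=5 = R5
  [21:0] imm=2769285 = #2769285
off 0x08: read 8f e8 00 00 as big → 0x8fe80000
  op=0x8fe80000>>25=0x47 ⇒ lsl (RR)
  [24:22] rd=7 = R7
  [21:19] rs=5 = R5

cpi #2769285, R5; lsl R5, R7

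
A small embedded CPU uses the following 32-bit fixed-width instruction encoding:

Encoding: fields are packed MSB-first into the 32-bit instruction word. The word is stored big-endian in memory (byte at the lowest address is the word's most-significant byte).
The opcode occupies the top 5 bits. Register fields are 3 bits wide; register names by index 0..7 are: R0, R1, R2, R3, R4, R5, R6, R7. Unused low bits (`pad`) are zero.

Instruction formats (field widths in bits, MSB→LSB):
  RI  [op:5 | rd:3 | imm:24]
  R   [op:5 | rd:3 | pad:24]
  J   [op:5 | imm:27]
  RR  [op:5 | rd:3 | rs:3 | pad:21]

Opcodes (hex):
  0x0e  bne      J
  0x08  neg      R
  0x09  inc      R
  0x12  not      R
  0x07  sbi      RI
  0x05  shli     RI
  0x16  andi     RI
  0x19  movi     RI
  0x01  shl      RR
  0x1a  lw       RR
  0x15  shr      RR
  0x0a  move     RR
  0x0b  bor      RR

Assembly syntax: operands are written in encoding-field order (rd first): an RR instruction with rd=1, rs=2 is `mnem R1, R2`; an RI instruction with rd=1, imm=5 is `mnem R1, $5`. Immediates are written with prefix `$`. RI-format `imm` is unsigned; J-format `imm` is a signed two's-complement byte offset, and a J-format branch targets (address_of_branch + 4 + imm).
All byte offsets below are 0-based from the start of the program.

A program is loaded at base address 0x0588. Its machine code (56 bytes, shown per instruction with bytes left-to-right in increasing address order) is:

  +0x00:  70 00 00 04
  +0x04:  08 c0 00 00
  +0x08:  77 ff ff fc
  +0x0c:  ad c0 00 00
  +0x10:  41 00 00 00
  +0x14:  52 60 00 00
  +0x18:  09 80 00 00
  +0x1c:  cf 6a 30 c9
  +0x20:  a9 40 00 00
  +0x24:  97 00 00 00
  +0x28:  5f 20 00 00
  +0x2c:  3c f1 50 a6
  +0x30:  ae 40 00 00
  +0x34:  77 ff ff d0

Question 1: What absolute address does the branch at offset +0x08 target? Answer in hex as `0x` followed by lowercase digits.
@+08  big-endian(77 ff ff fc) = 0x77fffffc
  top 5b → 0xe → bne [J]
  imm: (w>>0)&0x7ffffff=0x7fffffc (s27→-4) → $-4
  target = base 0x0588 + off 0x08 + 4 + imm -4 = 0x0590

0x0590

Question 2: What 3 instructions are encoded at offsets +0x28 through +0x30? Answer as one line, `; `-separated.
bor R7, R1; sbi R4, $15814822; shr R6, R2

@+28  big-endian(5f 20 00 00) = 0x5f200000
  op=0x5f200000>>27=0xb ⇒ bor (RR)
  [26:24] rd=7 = R7
  [23:21] rs=1 = R1
@+2c  big-endian(3c f1 50 a6) = 0x3cf150a6
  op=0x3cf150a6>>27=0x7 ⇒ sbi (RI)
  [26:24] rd=4 = R4
  [23:0] imm=15814822 = $15814822
@+30  big-endian(ae 40 00 00) = 0xae400000
  op=0xae400000>>27=0x15 ⇒ shr (RR)
  [26:24] rd=6 = R6
  [23:21] rs=2 = R2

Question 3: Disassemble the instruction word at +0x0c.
@+0c  big-endian(ad c0 00 00) = 0xadc00000
  op=0xadc00000>>27=0x15 ⇒ shr (RR)
  rd: (w>>24)&0x7=0x5 → R5
  rs: (w>>21)&0x7=0x6 → R6

shr R5, R6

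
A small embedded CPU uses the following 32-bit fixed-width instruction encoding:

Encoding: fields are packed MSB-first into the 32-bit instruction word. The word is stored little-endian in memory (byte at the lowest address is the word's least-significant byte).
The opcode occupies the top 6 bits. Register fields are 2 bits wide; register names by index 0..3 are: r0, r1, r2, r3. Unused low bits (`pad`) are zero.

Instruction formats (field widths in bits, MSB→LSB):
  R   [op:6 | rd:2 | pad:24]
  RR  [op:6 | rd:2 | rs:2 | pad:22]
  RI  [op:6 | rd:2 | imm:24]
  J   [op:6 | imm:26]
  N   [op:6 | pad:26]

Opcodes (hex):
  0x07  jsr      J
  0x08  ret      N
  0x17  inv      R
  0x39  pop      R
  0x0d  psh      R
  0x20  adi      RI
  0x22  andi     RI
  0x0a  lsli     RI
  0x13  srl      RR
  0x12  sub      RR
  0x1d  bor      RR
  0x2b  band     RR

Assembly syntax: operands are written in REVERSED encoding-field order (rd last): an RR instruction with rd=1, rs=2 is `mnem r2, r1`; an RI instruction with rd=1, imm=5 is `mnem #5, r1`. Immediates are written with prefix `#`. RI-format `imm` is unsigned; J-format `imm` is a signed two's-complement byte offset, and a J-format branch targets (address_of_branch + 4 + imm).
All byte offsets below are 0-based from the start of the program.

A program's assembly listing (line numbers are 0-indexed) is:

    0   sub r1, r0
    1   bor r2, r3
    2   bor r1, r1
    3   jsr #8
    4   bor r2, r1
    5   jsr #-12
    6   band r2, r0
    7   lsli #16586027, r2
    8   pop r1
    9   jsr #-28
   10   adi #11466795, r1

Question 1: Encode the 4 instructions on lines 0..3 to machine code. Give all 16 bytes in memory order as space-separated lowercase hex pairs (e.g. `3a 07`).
00 00 40 48 00 00 80 77 00 00 40 75 08 00 00 1c

line 0 (sub): pack op=0x12:6|rd=0:2|rs=1:2|pad=0:22 = 0x48400000; little→ 00 00 40 48
line 1 (bor): pack op=0x1d:6|rd=3:2|rs=2:2|pad=0:22 = 0x77800000; little→ 00 00 80 77
line 2 (bor): pack op=0x1d:6|rd=1:2|rs=1:2|pad=0:22 = 0x75400000; little→ 00 00 40 75
line 3 (jsr): pack op=0x7:6|imm=8:26 = 0x1c000008; little→ 08 00 00 1c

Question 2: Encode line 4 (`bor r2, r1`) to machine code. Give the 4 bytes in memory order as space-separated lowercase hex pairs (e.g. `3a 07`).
00 00 80 75

4. bor fields op=0x1d:6|rd=1:2|rs=2:2|pad=0:22 → word 75800000h → 00 00 80 75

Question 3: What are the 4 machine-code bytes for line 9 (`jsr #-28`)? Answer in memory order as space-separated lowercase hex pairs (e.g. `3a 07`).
e4 ff ff 1f

line 9 (jsr): pack op=0x7:6|imm=-28:26 = 0x1fffffe4; little→ e4 ff ff 1f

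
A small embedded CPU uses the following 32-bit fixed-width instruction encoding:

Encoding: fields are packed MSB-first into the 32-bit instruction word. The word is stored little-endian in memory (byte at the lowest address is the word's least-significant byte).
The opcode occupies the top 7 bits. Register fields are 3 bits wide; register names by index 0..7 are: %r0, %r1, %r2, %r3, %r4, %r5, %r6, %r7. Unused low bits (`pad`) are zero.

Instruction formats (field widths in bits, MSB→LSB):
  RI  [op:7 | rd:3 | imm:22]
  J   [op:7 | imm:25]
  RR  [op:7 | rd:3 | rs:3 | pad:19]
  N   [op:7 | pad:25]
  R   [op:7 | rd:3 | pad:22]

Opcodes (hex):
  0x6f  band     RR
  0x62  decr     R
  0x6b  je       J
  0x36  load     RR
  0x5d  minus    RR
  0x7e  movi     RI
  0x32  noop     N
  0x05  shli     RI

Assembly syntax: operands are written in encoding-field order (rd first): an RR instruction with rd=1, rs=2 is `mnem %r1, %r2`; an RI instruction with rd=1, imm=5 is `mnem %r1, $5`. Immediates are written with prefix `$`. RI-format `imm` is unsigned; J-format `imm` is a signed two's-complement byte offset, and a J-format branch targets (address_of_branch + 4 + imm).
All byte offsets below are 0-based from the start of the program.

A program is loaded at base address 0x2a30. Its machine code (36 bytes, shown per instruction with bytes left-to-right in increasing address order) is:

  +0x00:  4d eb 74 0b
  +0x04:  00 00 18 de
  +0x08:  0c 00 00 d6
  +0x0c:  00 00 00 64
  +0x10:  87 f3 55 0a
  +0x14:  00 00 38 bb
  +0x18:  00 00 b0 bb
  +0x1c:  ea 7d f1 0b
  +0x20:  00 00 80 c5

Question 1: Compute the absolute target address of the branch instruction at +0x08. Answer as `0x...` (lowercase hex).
0x2a48

+0x08: 0c 00 00 d6 ⇒ word 0xd600000c (little)
  opcode bits[31:25]=0x6b: je/J
  imm@[24:0]=0xc ⇒ $12
  target = base 0x2a30 + off 0x08 + 4 + imm 12 = 0x2a48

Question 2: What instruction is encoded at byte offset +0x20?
off 0x20: read 00 00 80 c5 as little → 0xc5800000
  top 7b → 0x62 → decr [R]
  rd: (w>>22)&0x7=0x6 → %r6

decr %r6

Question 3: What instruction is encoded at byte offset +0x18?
minus %r6, %r6

[18] 00 00 b0 bb → 0xbbb00000
  opcode bits[31:25]=0x5d: minus/RR
  [24:22] rd=6 = %r6
  [21:19] rs=6 = %r6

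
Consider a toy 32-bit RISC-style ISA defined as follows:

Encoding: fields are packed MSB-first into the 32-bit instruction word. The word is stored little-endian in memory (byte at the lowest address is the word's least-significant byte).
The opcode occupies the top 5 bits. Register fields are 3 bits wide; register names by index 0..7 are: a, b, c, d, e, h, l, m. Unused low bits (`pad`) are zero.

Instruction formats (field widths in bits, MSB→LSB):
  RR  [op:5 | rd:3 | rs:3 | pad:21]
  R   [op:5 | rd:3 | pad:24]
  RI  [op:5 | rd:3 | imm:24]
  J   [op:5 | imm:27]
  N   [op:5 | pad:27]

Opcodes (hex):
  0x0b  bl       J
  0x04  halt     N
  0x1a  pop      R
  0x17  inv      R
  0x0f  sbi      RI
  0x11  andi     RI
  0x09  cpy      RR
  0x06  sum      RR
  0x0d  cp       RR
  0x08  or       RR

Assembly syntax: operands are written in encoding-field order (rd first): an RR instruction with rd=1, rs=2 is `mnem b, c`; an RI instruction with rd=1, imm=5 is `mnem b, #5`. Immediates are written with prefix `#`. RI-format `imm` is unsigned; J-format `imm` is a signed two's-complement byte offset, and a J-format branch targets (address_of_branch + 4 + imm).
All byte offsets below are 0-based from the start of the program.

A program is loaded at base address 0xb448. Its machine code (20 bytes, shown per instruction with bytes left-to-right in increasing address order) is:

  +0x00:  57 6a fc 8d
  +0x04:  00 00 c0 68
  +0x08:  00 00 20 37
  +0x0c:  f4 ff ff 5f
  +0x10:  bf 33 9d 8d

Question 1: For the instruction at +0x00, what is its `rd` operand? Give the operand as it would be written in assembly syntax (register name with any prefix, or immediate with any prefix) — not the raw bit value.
h

@+00  little-endian(57 6a fc 8d) = 0x8dfc6a57
  top 5b → 0x11 → andi [RI]
  rd@[26:24]=0x5 ⇒ h
  imm@[23:0]=0xfc6a57 ⇒ #16542295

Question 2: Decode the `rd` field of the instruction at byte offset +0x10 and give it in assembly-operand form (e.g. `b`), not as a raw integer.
[10] bf 33 9d 8d → 0x8d9d33bf
  opcode bits[31:27]=0x11: andi/RI
  rd: (w>>24)&0x7=0x5 → h
  imm: (w>>0)&0xffffff=0x9d33bf → #10302399

h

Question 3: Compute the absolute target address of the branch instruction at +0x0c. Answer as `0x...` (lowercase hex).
0xb44c

[0c] f4 ff ff 5f → 0x5ffffff4
  opcode bits[31:27]=0xb: bl/J
  imm@[26:0]=0x7fffff4 (s27→-12) ⇒ #-12
  target = base 0xb448 + off 0x0c + 4 + imm -12 = 0xb44c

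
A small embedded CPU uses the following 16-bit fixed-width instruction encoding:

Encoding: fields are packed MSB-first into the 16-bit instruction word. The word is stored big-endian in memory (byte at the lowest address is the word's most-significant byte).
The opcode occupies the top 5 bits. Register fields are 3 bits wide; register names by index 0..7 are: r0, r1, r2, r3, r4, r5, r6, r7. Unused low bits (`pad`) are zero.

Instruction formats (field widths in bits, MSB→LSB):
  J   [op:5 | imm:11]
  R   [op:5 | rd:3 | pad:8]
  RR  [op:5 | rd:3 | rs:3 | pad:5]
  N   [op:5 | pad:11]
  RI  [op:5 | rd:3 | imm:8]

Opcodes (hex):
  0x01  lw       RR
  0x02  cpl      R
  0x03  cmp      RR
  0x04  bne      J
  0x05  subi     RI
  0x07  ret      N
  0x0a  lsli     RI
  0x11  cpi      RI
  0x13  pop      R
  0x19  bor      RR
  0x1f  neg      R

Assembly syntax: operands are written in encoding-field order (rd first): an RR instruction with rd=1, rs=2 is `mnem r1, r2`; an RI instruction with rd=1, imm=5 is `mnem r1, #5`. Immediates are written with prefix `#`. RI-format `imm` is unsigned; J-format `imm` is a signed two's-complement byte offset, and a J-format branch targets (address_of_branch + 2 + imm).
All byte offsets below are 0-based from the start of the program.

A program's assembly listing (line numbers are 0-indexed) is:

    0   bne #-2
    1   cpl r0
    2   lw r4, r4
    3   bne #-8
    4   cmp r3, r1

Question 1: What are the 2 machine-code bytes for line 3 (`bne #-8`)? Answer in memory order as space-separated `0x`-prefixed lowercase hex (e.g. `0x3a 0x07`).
0x27 0xf8

L3: bne op=0x4:5|imm=-8:11 ⇒ 0x27f8 ⇒ big 27 f8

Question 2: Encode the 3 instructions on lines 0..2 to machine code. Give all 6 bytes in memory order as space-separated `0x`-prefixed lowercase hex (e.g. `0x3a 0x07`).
0. bne fields op=0x4:5|imm=-2:11 → word 27feh → 27 fe
1. cpl fields op=0x2:5|rd=0:3|pad=0:8 → word 1000h → 10 00
2. lw fields op=0x1:5|rd=4:3|rs=4:3|pad=0:5 → word 0c80h → 0c 80

0x27 0xfe 0x10 0x00 0x0c 0x80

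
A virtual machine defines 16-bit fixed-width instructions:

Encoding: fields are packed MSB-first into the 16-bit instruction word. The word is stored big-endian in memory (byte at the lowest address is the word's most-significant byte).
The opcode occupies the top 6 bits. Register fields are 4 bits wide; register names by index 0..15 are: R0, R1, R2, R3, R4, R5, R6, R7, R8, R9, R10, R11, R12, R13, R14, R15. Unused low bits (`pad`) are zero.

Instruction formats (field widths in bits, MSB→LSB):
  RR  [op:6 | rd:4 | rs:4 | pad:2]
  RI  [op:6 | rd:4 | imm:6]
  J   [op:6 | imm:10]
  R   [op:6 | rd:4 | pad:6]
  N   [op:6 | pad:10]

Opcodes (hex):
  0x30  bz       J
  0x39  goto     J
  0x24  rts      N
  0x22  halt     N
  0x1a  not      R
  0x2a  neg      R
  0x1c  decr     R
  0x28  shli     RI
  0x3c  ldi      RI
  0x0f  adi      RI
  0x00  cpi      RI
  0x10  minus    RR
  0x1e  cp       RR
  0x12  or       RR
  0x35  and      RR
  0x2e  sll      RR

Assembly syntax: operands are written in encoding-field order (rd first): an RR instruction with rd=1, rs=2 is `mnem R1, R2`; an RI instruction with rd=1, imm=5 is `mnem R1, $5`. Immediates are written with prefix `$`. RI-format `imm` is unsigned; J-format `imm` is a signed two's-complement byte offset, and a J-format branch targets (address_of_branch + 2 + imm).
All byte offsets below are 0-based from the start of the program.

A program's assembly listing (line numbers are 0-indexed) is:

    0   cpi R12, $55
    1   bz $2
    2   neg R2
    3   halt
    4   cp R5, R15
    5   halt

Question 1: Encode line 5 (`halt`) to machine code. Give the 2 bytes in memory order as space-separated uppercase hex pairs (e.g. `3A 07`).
88 00

line 5 (halt): pack op=0x22:6|pad=0:10 = 0x8800; big→ 88 00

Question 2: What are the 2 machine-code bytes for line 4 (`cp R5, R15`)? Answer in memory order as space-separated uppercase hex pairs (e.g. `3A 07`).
79 7C

line 4 (cp): pack op=0x1e:6|rd=5:4|rs=15:4|pad=0:2 = 0x797c; big→ 79 7c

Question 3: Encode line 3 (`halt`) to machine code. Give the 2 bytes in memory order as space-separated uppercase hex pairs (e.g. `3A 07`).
88 00

L3: halt op=0x22:6|pad=0:10 ⇒ 0x8800 ⇒ big 88 00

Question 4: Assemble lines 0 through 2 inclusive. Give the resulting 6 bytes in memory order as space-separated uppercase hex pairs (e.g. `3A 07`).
L0: cpi op=0x0:6|rd=12:4|imm=55:6 ⇒ 0x0337 ⇒ big 03 37
L1: bz op=0x30:6|imm=2:10 ⇒ 0xc002 ⇒ big c0 02
L2: neg op=0x2a:6|rd=2:4|pad=0:6 ⇒ 0xa880 ⇒ big a8 80

03 37 C0 02 A8 80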